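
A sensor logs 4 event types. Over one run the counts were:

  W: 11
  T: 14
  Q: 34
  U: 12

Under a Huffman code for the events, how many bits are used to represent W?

3

Repeatedly merge the two smallest:
merge W(11) and U(12): 23
merge T(14) and 23: 37
merge Q(34) and 37: 71
W's leaf is at depth 3, giving a 3-bit codeword.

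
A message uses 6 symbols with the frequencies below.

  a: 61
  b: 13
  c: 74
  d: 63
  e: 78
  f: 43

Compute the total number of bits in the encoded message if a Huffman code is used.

Merge the two smallest weights repeatedly:
combine b(13), f(43) → 56
combine 56, a(61) → 117
combine d(63), c(74) → 137
combine e(78), 117 → 195
combine 137, 195 → 332
The encoded length is the sum of every internal node's weight: 56 + 117 + 137 + 195 + 332 = 837 bits.

837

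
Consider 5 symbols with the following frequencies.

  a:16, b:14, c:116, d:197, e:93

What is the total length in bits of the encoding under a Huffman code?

Greedily combine the two least-frequent nodes:
b(14) + a(16) → 30
30 + e(93) → 123
c(116) + 123 → 239
d(197) + 239 → 436
The encoded length is the sum of every internal node's weight: 30 + 123 + 239 + 436 = 828 bits.

828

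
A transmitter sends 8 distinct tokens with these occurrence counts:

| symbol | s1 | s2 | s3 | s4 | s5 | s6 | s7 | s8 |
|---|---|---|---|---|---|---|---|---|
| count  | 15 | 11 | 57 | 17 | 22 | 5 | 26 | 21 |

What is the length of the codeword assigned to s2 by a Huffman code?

4

Repeatedly merge the two smallest:
combine s6(5), s2(11) → 16
combine s1(15), 16 → 31
combine s4(17), s8(21) → 38
combine s5(22), s7(26) → 48
combine 31, 38 → 69
combine 48, s3(57) → 105
combine 69, 105 → 174
The subtree containing s2 is merged 4 times, so code length = 4.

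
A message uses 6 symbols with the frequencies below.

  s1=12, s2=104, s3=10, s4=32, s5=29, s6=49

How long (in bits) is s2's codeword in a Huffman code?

Huffman merges, smallest pair first:
combine s3(10), s1(12) → 22
combine 22, s5(29) → 51
combine s4(32), s6(49) → 81
combine 51, 81 → 132
combine s2(104), 132 → 236
s2 is merged only at the final step, so code length = 1.

1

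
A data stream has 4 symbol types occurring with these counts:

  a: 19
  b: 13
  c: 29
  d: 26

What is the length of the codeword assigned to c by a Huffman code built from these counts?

2

Build the tree from the bottom:
merge b(13) and a(19): 32
merge d(26) and c(29): 55
merge 32 and 55: 87
The subtree containing c is merged 2 times, so code length = 2.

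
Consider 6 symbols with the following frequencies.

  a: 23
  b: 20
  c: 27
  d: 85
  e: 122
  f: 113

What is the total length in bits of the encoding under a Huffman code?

Merge the two smallest weights repeatedly:
combine b(20), a(23) → 43
combine c(27), 43 → 70
combine 70, d(85) → 155
combine f(113), e(122) → 235
combine 155, 235 → 390
Each symbol's bit-cost is frequency × depth; summing gives 893 bits (equivalently 43 + 70 + 155 + 235 + 390).

893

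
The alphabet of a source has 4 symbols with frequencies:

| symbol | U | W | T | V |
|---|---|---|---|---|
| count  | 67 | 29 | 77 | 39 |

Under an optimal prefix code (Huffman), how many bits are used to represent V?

Huffman merges, smallest pair first:
merge W(29) and V(39): 68
merge U(67) and 68: 135
merge T(77) and 135: 212
V's leaf is at depth 3, giving a 3-bit codeword.

3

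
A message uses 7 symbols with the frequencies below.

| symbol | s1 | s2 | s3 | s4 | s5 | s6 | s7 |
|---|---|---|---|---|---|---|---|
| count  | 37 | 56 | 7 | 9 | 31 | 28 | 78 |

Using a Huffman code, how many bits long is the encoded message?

Merge the two smallest weights repeatedly:
combine s3(7), s4(9) → 16
combine 16, s6(28) → 44
combine s5(31), s1(37) → 68
combine 44, s2(56) → 100
combine 68, s7(78) → 146
combine 100, 146 → 246
The encoded length is the sum of every internal node's weight: 16 + 44 + 68 + 100 + 146 + 246 = 620 bits.

620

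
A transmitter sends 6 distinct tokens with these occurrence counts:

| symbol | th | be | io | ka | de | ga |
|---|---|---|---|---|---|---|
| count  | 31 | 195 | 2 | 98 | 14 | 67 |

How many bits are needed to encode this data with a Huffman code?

796

Greedily combine the two least-frequent nodes:
combine io(2), de(14) → 16
combine 16, th(31) → 47
combine 47, ga(67) → 114
combine ka(98), 114 → 212
combine be(195), 212 → 407
The encoded length is the sum of every internal node's weight: 16 + 47 + 114 + 212 + 407 = 796 bits.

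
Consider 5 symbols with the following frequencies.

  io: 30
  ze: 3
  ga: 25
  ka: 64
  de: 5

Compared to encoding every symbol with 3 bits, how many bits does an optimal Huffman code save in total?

Fixed-length: 3 bits × 127 symbols = 381 bits.
Huffman merges:
combine ze(3), de(5) → 8
combine 8, ga(25) → 33
combine io(30), 33 → 63
combine 63, ka(64) → 127
Huffman total = 8 + 33 + 63 + 127 = 231 bits.
Saving = 381 − 231 = 150 bits.

150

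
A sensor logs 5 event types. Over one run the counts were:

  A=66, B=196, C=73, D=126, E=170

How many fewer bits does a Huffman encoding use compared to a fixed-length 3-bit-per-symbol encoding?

Fixed-length: 3 bits × 631 symbols = 1893 bits.
Huffman merges:
combine A(66), C(73) → 139
combine D(126), 139 → 265
combine E(170), B(196) → 366
combine 265, 366 → 631
Huffman total = 139 + 265 + 366 + 631 = 1401 bits.
Saving = 1893 − 1401 = 492 bits.

492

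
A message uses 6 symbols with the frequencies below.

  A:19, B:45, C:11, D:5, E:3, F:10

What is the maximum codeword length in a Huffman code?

Merge the two lowest-weight nodes at each step:
E(3) + D(5) → 8
8 + F(10) → 18
C(11) + 18 → 29
A(19) + 29 → 48
B(45) + 48 → 93
The rarest symbols sit at the bottom; the longest codeword is 5 bits.

5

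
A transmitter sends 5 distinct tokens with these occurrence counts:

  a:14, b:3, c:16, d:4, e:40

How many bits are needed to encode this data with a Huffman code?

Merge the two smallest weights repeatedly:
combine b(3), d(4) → 7
combine 7, a(14) → 21
combine c(16), 21 → 37
combine 37, e(40) → 77
Total encoded bits = sum of merged weights = 7 + 21 + 37 + 77 = 142.

142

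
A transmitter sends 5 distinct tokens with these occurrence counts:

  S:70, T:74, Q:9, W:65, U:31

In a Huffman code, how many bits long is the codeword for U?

3

Repeatedly merge the two smallest:
merge Q(9) and U(31): 40
merge 40 and W(65): 105
merge S(70) and T(74): 144
merge 105 and 144: 249
U sits 3 levels below the root, so its codeword is 3 bits.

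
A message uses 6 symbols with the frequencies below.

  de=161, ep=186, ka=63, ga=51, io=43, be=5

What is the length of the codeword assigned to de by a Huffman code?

2

Repeatedly merge the two smallest:
be(5) + io(43) → 48
48 + ga(51) → 99
ka(63) + 99 → 162
de(161) + 162 → 323
ep(186) + 323 → 509
de's leaf is at depth 2, giving a 2-bit codeword.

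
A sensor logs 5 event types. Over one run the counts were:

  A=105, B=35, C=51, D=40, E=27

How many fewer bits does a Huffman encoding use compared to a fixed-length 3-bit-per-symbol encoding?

210

Fixed-length: 3 bits × 258 symbols = 774 bits.
Huffman merges:
merge E(27) and B(35): 62
merge D(40) and C(51): 91
merge 62 and 91: 153
merge A(105) and 153: 258
Huffman total = 62 + 91 + 153 + 258 = 564 bits.
Saving = 774 − 564 = 210 bits.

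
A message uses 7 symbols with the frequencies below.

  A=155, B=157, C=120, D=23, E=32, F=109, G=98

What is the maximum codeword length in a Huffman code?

4

Merge the two lowest-weight nodes at each step:
combine D(23), E(32) → 55
combine 55, G(98) → 153
combine F(109), C(120) → 229
combine 153, A(155) → 308
combine B(157), 229 → 386
combine 308, 386 → 694
The rarest symbols sit at the bottom; the longest codeword is 4 bits.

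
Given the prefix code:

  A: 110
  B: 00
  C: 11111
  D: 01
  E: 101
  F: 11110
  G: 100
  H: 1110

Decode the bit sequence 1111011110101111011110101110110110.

Read left to right; each codeword is recognised as soon as it completes (prefix code):
  11110→F | 11110→F | 101→E | 1110→H | 11110→F | 101→E | 110→A | 110→A | 110→A
Decoded message: FFEHFEAAA

FFEHFEAAA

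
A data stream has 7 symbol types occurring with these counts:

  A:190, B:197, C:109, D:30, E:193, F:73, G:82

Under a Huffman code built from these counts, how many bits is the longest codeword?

5

Merge the two lowest-weight nodes at each step:
combine D(30), F(73) → 103
combine G(82), 103 → 185
combine C(109), 185 → 294
combine A(190), E(193) → 383
combine B(197), 294 → 491
combine 383, 491 → 874
The first pair merged (D, F) ends up deepest, at depth 5.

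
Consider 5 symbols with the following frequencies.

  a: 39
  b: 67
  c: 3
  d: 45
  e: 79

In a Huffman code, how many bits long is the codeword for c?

Repeatedly merge the two smallest:
c(3) + a(39) → 42
42 + d(45) → 87
b(67) + e(79) → 146
87 + 146 → 233
The subtree containing c is merged 3 times, so code length = 3.

3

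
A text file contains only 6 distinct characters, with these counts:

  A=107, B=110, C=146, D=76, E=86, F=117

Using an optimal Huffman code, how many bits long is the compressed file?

1663

Greedily combine the two least-frequent nodes:
combine D(76), E(86) → 162
combine A(107), B(110) → 217
combine F(117), C(146) → 263
combine 162, 217 → 379
combine 263, 379 → 642
Each symbol's bit-cost is frequency × depth; summing gives 1663 bits (equivalently 162 + 217 + 263 + 379 + 642).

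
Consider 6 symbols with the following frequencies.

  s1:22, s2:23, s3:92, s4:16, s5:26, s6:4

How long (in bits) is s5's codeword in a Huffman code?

Build the tree from the bottom:
merge s6(4) and s4(16): 20
merge 20 and s1(22): 42
merge s2(23) and s5(26): 49
merge 42 and 49: 91
merge 91 and s3(92): 183
s5 sits 3 levels below the root, so its codeword is 3 bits.

3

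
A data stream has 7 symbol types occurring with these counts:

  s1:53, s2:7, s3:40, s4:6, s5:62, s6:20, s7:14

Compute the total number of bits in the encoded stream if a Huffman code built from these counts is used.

Greedily combine the two least-frequent nodes:
combine s4(6), s2(7) → 13
combine 13, s7(14) → 27
combine s6(20), 27 → 47
combine s3(40), 47 → 87
combine s1(53), s5(62) → 115
combine 87, 115 → 202
Total encoded bits = sum of merged weights = 13 + 27 + 47 + 87 + 115 + 202 = 491.

491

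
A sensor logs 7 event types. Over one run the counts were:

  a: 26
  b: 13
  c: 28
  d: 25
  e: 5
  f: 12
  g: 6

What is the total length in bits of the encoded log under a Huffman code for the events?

300

Greedily combine the two least-frequent nodes:
combine e(5), g(6) → 11
combine 11, f(12) → 23
combine b(13), 23 → 36
combine d(25), a(26) → 51
combine c(28), 36 → 64
combine 51, 64 → 115
Each symbol's bit-cost is frequency × depth; summing gives 300 bits (equivalently 11 + 23 + 36 + 51 + 64 + 115).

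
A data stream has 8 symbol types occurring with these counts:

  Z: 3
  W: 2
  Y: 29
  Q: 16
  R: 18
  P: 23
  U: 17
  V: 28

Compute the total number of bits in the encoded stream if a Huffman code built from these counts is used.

Merge the two smallest weights repeatedly:
merge W(2) and Z(3): 5
merge 5 and Q(16): 21
merge U(17) and R(18): 35
merge 21 and P(23): 44
merge V(28) and Y(29): 57
merge 35 and 44: 79
merge 57 and 79: 136
The encoded length is the sum of every internal node's weight: 5 + 21 + 35 + 44 + 57 + 79 + 136 = 377 bits.

377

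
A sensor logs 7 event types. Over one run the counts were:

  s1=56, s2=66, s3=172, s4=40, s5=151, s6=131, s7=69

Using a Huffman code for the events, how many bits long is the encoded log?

Build the Huffman tree bottom-up:
s4(40) + s1(56) → 96
s2(66) + s7(69) → 135
96 + s6(131) → 227
135 + s5(151) → 286
s3(172) + 227 → 399
286 + 399 → 685
Each symbol's bit-cost is frequency × depth; summing gives 1828 bits (equivalently 96 + 135 + 227 + 286 + 399 + 685).

1828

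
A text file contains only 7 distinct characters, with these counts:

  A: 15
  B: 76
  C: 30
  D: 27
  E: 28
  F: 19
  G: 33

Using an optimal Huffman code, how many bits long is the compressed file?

608

Merge the two smallest weights repeatedly:
A(15) + F(19) → 34
D(27) + E(28) → 55
C(30) + G(33) → 63
34 + 55 → 89
63 + B(76) → 139
89 + 139 → 228
The encoded length is the sum of every internal node's weight: 34 + 55 + 63 + 89 + 139 + 228 = 608 bits.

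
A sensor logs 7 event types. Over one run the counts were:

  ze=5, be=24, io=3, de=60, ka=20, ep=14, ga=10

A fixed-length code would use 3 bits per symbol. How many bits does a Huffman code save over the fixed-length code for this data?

94

Fixed-length: 3 bits × 136 symbols = 408 bits.
Huffman merges:
combine io(3), ze(5) → 8
combine 8, ga(10) → 18
combine ep(14), 18 → 32
combine ka(20), be(24) → 44
combine 32, 44 → 76
combine de(60), 76 → 136
Huffman total = 8 + 18 + 32 + 44 + 76 + 136 = 314 bits.
Saving = 408 − 314 = 94 bits.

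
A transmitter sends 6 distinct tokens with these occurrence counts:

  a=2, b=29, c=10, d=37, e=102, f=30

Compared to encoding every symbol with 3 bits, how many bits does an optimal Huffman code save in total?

192

Fixed-length: 3 bits × 210 symbols = 630 bits.
Huffman merges:
combine a(2), c(10) → 12
combine 12, b(29) → 41
combine f(30), d(37) → 67
combine 41, 67 → 108
combine e(102), 108 → 210
Huffman total = 12 + 41 + 67 + 108 + 210 = 438 bits.
Saving = 630 − 438 = 192 bits.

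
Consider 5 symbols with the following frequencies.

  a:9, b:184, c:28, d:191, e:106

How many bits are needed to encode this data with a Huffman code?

1025

Build the Huffman tree bottom-up:
merge a(9) and c(28): 37
merge 37 and e(106): 143
merge 143 and b(184): 327
merge d(191) and 327: 518
Each symbol's bit-cost is frequency × depth; summing gives 1025 bits (equivalently 37 + 143 + 327 + 518).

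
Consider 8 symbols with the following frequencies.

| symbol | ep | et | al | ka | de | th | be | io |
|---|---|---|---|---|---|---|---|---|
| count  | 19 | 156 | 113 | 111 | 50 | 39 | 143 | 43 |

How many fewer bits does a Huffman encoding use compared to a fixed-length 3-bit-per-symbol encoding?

Fixed-length: 3 bits × 674 symbols = 2022 bits.
Huffman merges:
merge ep(19) and th(39): 58
merge io(43) and de(50): 93
merge 58 and 93: 151
merge ka(111) and al(113): 224
merge be(143) and 151: 294
merge et(156) and 224: 380
merge 294 and 380: 674
Huffman total = 58 + 93 + 151 + 224 + 294 + 380 + 674 = 1874 bits.
Saving = 2022 − 1874 = 148 bits.

148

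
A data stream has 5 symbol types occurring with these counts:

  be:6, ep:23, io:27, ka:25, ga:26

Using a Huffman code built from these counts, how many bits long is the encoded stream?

Build the Huffman tree bottom-up:
merge be(6) and ep(23): 29
merge ka(25) and ga(26): 51
merge io(27) and 29: 56
merge 51 and 56: 107
Total encoded bits = sum of merged weights = 29 + 51 + 56 + 107 = 243.

243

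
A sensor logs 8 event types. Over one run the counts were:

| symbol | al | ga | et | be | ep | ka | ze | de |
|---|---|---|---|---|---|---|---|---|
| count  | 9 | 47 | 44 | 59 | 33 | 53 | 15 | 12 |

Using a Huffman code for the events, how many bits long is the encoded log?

Greedily combine the two least-frequent nodes:
combine al(9), de(12) → 21
combine ze(15), 21 → 36
combine ep(33), 36 → 69
combine et(44), ga(47) → 91
combine ka(53), be(59) → 112
combine 69, 91 → 160
combine 112, 160 → 272
Each symbol's bit-cost is frequency × depth; summing gives 761 bits (equivalently 21 + 36 + 69 + 91 + 112 + 160 + 272).

761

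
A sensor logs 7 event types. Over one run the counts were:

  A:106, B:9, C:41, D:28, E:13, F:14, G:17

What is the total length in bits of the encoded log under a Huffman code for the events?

525

Build the Huffman tree bottom-up:
merge B(9) and E(13): 22
merge F(14) and G(17): 31
merge 22 and D(28): 50
merge 31 and C(41): 72
merge 50 and 72: 122
merge A(106) and 122: 228
The encoded length is the sum of every internal node's weight: 22 + 31 + 50 + 72 + 122 + 228 = 525 bits.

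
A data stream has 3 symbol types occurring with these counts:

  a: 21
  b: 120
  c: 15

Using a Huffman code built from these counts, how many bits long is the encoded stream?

192

Merge the two smallest weights repeatedly:
merge c(15) and a(21): 36
merge 36 and b(120): 156
Total encoded bits = sum of merged weights = 36 + 156 = 192.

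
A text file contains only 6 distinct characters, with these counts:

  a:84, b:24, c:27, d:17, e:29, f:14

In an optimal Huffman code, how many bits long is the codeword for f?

4

Repeatedly merge the two smallest:
f(14) + d(17) → 31
b(24) + c(27) → 51
e(29) + 31 → 60
51 + 60 → 111
a(84) + 111 → 195
f's leaf is at depth 4, giving a 4-bit codeword.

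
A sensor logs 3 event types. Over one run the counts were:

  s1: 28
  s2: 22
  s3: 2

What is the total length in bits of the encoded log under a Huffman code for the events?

76

Merge the two smallest weights repeatedly:
merge s3(2) and s2(22): 24
merge 24 and s1(28): 52
The encoded length is the sum of every internal node's weight: 24 + 52 = 76 bits.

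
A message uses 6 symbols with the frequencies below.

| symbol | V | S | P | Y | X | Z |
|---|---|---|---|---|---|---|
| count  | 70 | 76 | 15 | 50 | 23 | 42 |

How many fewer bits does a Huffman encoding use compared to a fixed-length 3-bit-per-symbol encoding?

Fixed-length: 3 bits × 276 symbols = 828 bits.
Huffman merges:
merge P(15) and X(23): 38
merge 38 and Z(42): 80
merge Y(50) and V(70): 120
merge S(76) and 80: 156
merge 120 and 156: 276
Huffman total = 38 + 80 + 120 + 156 + 276 = 670 bits.
Saving = 828 − 670 = 158 bits.

158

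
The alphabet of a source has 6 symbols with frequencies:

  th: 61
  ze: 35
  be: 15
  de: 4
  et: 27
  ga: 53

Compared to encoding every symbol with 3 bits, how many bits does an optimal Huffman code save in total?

Fixed-length: 3 bits × 195 symbols = 585 bits.
Huffman merges:
merge de(4) and be(15): 19
merge 19 and et(27): 46
merge ze(35) and 46: 81
merge ga(53) and th(61): 114
merge 81 and 114: 195
Huffman total = 19 + 46 + 81 + 114 + 195 = 455 bits.
Saving = 585 − 455 = 130 bits.

130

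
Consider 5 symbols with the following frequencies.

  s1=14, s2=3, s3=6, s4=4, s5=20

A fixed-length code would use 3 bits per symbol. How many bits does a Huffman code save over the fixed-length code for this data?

Fixed-length: 3 bits × 47 symbols = 141 bits.
Huffman merges:
s2(3) + s4(4) → 7
s3(6) + 7 → 13
13 + s1(14) → 27
s5(20) + 27 → 47
Huffman total = 7 + 13 + 27 + 47 = 94 bits.
Saving = 141 − 94 = 47 bits.

47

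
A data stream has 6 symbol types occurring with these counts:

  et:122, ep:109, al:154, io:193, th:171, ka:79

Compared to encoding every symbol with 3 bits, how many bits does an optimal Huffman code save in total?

Fixed-length: 3 bits × 828 symbols = 2484 bits.
Huffman merges:
merge ka(79) and ep(109): 188
merge et(122) and al(154): 276
merge th(171) and 188: 359
merge io(193) and 276: 469
merge 359 and 469: 828
Huffman total = 188 + 276 + 359 + 469 + 828 = 2120 bits.
Saving = 2484 − 2120 = 364 bits.

364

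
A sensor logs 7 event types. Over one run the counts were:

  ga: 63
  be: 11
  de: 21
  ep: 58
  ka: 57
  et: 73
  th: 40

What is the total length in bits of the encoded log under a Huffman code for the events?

Greedily combine the two least-frequent nodes:
merge be(11) and de(21): 32
merge 32 and th(40): 72
merge ka(57) and ep(58): 115
merge ga(63) and 72: 135
merge et(73) and 115: 188
merge 135 and 188: 323
Total encoded bits = sum of merged weights = 32 + 72 + 115 + 135 + 188 + 323 = 865.

865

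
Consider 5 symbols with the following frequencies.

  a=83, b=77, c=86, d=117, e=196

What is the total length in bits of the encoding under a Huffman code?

Merge the two smallest weights repeatedly:
combine b(77), a(83) → 160
combine c(86), d(117) → 203
combine 160, e(196) → 356
combine 203, 356 → 559
Total encoded bits = sum of merged weights = 160 + 203 + 356 + 559 = 1278.

1278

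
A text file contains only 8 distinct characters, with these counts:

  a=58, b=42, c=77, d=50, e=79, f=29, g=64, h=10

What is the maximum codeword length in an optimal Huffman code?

Merge the two lowest-weight nodes at each step:
combine h(10), f(29) → 39
combine 39, b(42) → 81
combine d(50), a(58) → 108
combine g(64), c(77) → 141
combine e(79), 81 → 160
combine 108, 141 → 249
combine 160, 249 → 409
Maximum depth reached is 4.

4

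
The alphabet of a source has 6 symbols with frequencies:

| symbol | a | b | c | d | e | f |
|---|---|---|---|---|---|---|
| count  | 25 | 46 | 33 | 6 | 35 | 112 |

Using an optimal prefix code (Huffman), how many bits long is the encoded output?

Merge the two smallest weights repeatedly:
combine d(6), a(25) → 31
combine 31, c(33) → 64
combine e(35), b(46) → 81
combine 64, 81 → 145
combine f(112), 145 → 257
Each symbol's bit-cost is frequency × depth; summing gives 578 bits (equivalently 31 + 64 + 81 + 145 + 257).

578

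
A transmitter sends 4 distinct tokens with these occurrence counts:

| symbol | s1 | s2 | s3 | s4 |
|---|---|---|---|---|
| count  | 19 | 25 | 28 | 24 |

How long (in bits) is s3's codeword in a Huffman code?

2

Huffman merges, smallest pair first:
merge s1(19) and s4(24): 43
merge s2(25) and s3(28): 53
merge 43 and 53: 96
s3 sits 2 levels below the root, so its codeword is 2 bits.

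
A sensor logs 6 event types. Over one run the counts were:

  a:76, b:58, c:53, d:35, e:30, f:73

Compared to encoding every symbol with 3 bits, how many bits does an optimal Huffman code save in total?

Fixed-length: 3 bits × 325 symbols = 975 bits.
Huffman merges:
merge e(30) and d(35): 65
merge c(53) and b(58): 111
merge 65 and f(73): 138
merge a(76) and 111: 187
merge 138 and 187: 325
Huffman total = 65 + 111 + 138 + 187 + 325 = 826 bits.
Saving = 975 − 826 = 149 bits.

149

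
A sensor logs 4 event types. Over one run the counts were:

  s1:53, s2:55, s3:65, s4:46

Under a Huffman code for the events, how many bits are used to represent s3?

Repeatedly merge the two smallest:
s4(46) + s1(53) → 99
s2(55) + s3(65) → 120
99 + 120 → 219
s3 sits 2 levels below the root, so its codeword is 2 bits.

2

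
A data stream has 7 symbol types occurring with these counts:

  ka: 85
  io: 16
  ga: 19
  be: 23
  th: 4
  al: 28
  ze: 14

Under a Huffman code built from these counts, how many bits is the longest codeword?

Merge the two lowest-weight nodes at each step:
th(4) + ze(14) → 18
io(16) + 18 → 34
ga(19) + be(23) → 42
al(28) + 34 → 62
42 + 62 → 104
ka(85) + 104 → 189
The first pair merged (th, ze) ends up deepest, at depth 5.

5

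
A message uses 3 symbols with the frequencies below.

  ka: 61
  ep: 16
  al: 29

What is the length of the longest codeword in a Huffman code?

Merge the two lowest-weight nodes at each step:
merge ep(16) and al(29): 45
merge 45 and ka(61): 106
The first pair merged (ep, al) ends up deepest, at depth 2.

2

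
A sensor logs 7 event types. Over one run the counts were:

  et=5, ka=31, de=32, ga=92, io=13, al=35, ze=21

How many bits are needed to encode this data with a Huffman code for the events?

Merge the two smallest weights repeatedly:
et(5) + io(13) → 18
18 + ze(21) → 39
ka(31) + de(32) → 63
al(35) + 39 → 74
63 + 74 → 137
ga(92) + 137 → 229
The encoded length is the sum of every internal node's weight: 18 + 39 + 63 + 74 + 137 + 229 = 560 bits.

560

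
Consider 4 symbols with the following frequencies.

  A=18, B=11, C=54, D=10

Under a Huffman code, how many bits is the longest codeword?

Merge the two lowest-weight nodes at each step:
merge D(10) and B(11): 21
merge A(18) and 21: 39
merge 39 and C(54): 93
The first pair merged (D, B) ends up deepest, at depth 3.

3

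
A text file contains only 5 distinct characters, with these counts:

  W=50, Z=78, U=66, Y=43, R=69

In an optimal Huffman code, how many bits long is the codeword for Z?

2

Build the tree from the bottom:
Y(43) + W(50) → 93
U(66) + R(69) → 135
Z(78) + 93 → 171
135 + 171 → 306
The subtree containing Z is merged 2 times, so code length = 2.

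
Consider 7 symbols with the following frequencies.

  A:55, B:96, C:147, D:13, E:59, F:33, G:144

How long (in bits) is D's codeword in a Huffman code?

Huffman merges, smallest pair first:
combine D(13), F(33) → 46
combine 46, A(55) → 101
combine E(59), B(96) → 155
combine 101, G(144) → 245
combine C(147), 155 → 302
combine 245, 302 → 547
The subtree containing D is merged 4 times, so code length = 4.

4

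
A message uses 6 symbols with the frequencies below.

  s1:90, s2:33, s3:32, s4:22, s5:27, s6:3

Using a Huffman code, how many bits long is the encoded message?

466

Merge the two smallest weights repeatedly:
combine s6(3), s4(22) → 25
combine 25, s5(27) → 52
combine s3(32), s2(33) → 65
combine 52, 65 → 117
combine s1(90), 117 → 207
The encoded length is the sum of every internal node's weight: 25 + 52 + 65 + 117 + 207 = 466 bits.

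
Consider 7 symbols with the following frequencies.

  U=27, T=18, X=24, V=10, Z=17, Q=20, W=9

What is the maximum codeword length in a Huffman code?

4

Merge the two lowest-weight nodes at each step:
merge W(9) and V(10): 19
merge Z(17) and T(18): 35
merge 19 and Q(20): 39
merge X(24) and U(27): 51
merge 35 and 39: 74
merge 51 and 74: 125
The first pair merged (W, V) ends up deepest, at depth 4.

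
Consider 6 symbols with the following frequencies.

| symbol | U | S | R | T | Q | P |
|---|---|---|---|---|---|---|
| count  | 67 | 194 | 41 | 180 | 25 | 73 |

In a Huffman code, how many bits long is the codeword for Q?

Repeatedly merge the two smallest:
combine Q(25), R(41) → 66
combine 66, U(67) → 133
combine P(73), 133 → 206
combine T(180), S(194) → 374
combine 206, 374 → 580
Q sits 4 levels below the root, so its codeword is 4 bits.

4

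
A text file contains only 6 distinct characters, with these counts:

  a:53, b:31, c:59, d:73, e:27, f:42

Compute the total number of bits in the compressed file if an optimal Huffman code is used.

723

Greedily combine the two least-frequent nodes:
e(27) + b(31) → 58
f(42) + a(53) → 95
58 + c(59) → 117
d(73) + 95 → 168
117 + 168 → 285
Total encoded bits = sum of merged weights = 58 + 95 + 117 + 168 + 285 = 723.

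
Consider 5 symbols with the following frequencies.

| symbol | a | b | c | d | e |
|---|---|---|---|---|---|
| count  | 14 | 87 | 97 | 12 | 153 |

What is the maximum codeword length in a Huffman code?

4

Merge the two lowest-weight nodes at each step:
d(12) + a(14) → 26
26 + b(87) → 113
c(97) + 113 → 210
e(153) + 210 → 363
The rarest symbols sit at the bottom; the longest codeword is 4 bits.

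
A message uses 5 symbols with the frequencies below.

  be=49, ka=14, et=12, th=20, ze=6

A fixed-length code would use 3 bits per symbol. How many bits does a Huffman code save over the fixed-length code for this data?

Fixed-length: 3 bits × 101 symbols = 303 bits.
Huffman merges:
combine ze(6), et(12) → 18
combine ka(14), 18 → 32
combine th(20), 32 → 52
combine be(49), 52 → 101
Huffman total = 18 + 32 + 52 + 101 = 203 bits.
Saving = 303 − 203 = 100 bits.

100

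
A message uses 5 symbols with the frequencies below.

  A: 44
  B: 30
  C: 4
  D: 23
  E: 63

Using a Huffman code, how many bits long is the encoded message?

349

Merge the two smallest weights repeatedly:
merge C(4) and D(23): 27
merge 27 and B(30): 57
merge A(44) and 57: 101
merge E(63) and 101: 164
Total encoded bits = sum of merged weights = 27 + 57 + 101 + 164 = 349.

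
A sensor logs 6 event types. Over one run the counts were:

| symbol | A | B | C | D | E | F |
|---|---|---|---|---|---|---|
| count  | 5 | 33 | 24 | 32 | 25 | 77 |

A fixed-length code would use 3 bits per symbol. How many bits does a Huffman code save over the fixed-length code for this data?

Fixed-length: 3 bits × 196 symbols = 588 bits.
Huffman merges:
combine A(5), C(24) → 29
combine E(25), 29 → 54
combine D(32), B(33) → 65
combine 54, 65 → 119
combine F(77), 119 → 196
Huffman total = 29 + 54 + 65 + 119 + 196 = 463 bits.
Saving = 588 − 463 = 125 bits.

125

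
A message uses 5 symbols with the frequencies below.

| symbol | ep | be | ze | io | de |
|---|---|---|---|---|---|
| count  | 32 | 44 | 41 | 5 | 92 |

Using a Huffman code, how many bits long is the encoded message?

Greedily combine the two least-frequent nodes:
combine io(5), ep(32) → 37
combine 37, ze(41) → 78
combine be(44), 78 → 122
combine de(92), 122 → 214
Each symbol's bit-cost is frequency × depth; summing gives 451 bits (equivalently 37 + 78 + 122 + 214).

451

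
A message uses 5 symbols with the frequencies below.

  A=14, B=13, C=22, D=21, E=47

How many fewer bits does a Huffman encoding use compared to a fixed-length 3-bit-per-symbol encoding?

Fixed-length: 3 bits × 117 symbols = 351 bits.
Huffman merges:
combine B(13), A(14) → 27
combine D(21), C(22) → 43
combine 27, 43 → 70
combine E(47), 70 → 117
Huffman total = 27 + 43 + 70 + 117 = 257 bits.
Saving = 351 − 257 = 94 bits.

94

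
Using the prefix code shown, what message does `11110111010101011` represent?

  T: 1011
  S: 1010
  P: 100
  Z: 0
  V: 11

Read left to right; each codeword is recognised as soon as it completes (prefix code):
  11→V | 11→V | 0→Z | 11→V | 1010→S | 1010→S | 11→V
Decoded message: VVZVSSV

VVZVSSV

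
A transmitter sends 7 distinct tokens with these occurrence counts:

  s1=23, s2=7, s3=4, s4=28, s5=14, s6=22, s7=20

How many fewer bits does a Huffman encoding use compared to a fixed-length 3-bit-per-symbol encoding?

40

Fixed-length: 3 bits × 118 symbols = 354 bits.
Huffman merges:
s3(4) + s2(7) → 11
11 + s5(14) → 25
s7(20) + s6(22) → 42
s1(23) + 25 → 48
s4(28) + 42 → 70
48 + 70 → 118
Huffman total = 11 + 25 + 42 + 48 + 70 + 118 = 314 bits.
Saving = 354 − 314 = 40 bits.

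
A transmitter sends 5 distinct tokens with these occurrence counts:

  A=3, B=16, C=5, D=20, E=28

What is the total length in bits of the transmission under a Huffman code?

Greedily combine the two least-frequent nodes:
merge A(3) and C(5): 8
merge 8 and B(16): 24
merge D(20) and 24: 44
merge E(28) and 44: 72
The encoded length is the sum of every internal node's weight: 8 + 24 + 44 + 72 = 148 bits.

148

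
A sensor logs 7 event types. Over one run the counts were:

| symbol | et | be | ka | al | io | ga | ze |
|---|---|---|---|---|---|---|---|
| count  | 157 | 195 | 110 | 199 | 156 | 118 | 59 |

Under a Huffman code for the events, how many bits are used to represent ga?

3

Build the tree from the bottom:
ze(59) + ka(110) → 169
ga(118) + io(156) → 274
et(157) + 169 → 326
be(195) + al(199) → 394
274 + 326 → 600
394 + 600 → 994
The subtree containing ga is merged 3 times, so code length = 3.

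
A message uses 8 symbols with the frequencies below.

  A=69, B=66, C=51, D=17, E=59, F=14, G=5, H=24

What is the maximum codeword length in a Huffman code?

Merge the two lowest-weight nodes at each step:
G(5) + F(14) → 19
D(17) + 19 → 36
H(24) + 36 → 60
C(51) + E(59) → 110
60 + B(66) → 126
A(69) + 110 → 179
126 + 179 → 305
The rarest symbols sit at the bottom; the longest codeword is 5 bits.

5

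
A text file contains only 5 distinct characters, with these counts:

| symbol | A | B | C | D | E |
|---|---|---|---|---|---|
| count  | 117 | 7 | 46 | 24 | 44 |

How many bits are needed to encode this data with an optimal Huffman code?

465

Merge the two smallest weights repeatedly:
combine B(7), D(24) → 31
combine 31, E(44) → 75
combine C(46), 75 → 121
combine A(117), 121 → 238
Each symbol's bit-cost is frequency × depth; summing gives 465 bits (equivalently 31 + 75 + 121 + 238).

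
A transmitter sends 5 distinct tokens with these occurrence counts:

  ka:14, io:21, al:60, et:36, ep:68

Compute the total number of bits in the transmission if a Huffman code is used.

433

Merge the two smallest weights repeatedly:
ka(14) + io(21) → 35
35 + et(36) → 71
al(60) + ep(68) → 128
71 + 128 → 199
The encoded length is the sum of every internal node's weight: 35 + 71 + 128 + 199 = 433 bits.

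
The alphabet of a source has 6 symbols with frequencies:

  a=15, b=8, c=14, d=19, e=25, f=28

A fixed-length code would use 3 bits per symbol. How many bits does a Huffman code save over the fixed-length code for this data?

53

Fixed-length: 3 bits × 109 symbols = 327 bits.
Huffman merges:
merge b(8) and c(14): 22
merge a(15) and d(19): 34
merge 22 and e(25): 47
merge f(28) and 34: 62
merge 47 and 62: 109
Huffman total = 22 + 34 + 47 + 62 + 109 = 274 bits.
Saving = 327 − 274 = 53 bits.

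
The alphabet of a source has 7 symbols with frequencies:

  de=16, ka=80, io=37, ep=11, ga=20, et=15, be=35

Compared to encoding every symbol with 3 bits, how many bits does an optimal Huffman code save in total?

Fixed-length: 3 bits × 214 symbols = 642 bits.
Huffman merges:
combine ep(11), et(15) → 26
combine de(16), ga(20) → 36
combine 26, be(35) → 61
combine 36, io(37) → 73
combine 61, 73 → 134
combine ka(80), 134 → 214
Huffman total = 26 + 36 + 61 + 73 + 134 + 214 = 544 bits.
Saving = 642 − 544 = 98 bits.

98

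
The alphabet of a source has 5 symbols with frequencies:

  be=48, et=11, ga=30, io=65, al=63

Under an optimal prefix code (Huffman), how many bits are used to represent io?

2

Repeatedly merge the two smallest:
merge et(11) and ga(30): 41
merge 41 and be(48): 89
merge al(63) and io(65): 128
merge 89 and 128: 217
io's leaf is at depth 2, giving a 2-bit codeword.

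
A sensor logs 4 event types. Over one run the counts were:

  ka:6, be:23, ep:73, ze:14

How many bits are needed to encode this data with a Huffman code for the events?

179

Build the Huffman tree bottom-up:
combine ka(6), ze(14) → 20
combine 20, be(23) → 43
combine 43, ep(73) → 116
Total encoded bits = sum of merged weights = 20 + 43 + 116 = 179.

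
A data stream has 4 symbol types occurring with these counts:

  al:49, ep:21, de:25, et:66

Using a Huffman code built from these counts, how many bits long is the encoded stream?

302

Build the Huffman tree bottom-up:
merge ep(21) and de(25): 46
merge 46 and al(49): 95
merge et(66) and 95: 161
Each symbol's bit-cost is frequency × depth; summing gives 302 bits (equivalently 46 + 95 + 161).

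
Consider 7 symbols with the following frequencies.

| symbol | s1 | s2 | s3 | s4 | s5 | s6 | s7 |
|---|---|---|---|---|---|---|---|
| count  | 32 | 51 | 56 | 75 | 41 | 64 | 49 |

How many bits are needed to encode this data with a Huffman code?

1029

Greedily combine the two least-frequent nodes:
combine s1(32), s5(41) → 73
combine s7(49), s2(51) → 100
combine s3(56), s6(64) → 120
combine 73, s4(75) → 148
combine 100, 120 → 220
combine 148, 220 → 368
The encoded length is the sum of every internal node's weight: 73 + 100 + 120 + 148 + 220 + 368 = 1029 bits.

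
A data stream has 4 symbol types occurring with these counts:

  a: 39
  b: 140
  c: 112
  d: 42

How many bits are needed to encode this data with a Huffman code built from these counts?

607

Merge the two smallest weights repeatedly:
combine a(39), d(42) → 81
combine 81, c(112) → 193
combine b(140), 193 → 333
Each symbol's bit-cost is frequency × depth; summing gives 607 bits (equivalently 81 + 193 + 333).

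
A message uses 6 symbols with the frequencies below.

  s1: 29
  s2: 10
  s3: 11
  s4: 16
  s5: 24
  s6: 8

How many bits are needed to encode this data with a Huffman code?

241

Build the Huffman tree bottom-up:
combine s6(8), s2(10) → 18
combine s3(11), s4(16) → 27
combine 18, s5(24) → 42
combine 27, s1(29) → 56
combine 42, 56 → 98
Each symbol's bit-cost is frequency × depth; summing gives 241 bits (equivalently 18 + 27 + 42 + 56 + 98).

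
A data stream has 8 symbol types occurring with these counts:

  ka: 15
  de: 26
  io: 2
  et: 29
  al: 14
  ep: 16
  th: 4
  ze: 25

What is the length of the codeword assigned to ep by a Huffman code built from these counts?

Huffman merges, smallest pair first:
merge io(2) and th(4): 6
merge 6 and al(14): 20
merge ka(15) and ep(16): 31
merge 20 and ze(25): 45
merge de(26) and et(29): 55
merge 31 and 45: 76
merge 55 and 76: 131
ep sits 3 levels below the root, so its codeword is 3 bits.

3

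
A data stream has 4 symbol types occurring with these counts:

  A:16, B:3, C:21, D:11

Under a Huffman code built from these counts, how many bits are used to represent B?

Repeatedly merge the two smallest:
merge B(3) and D(11): 14
merge 14 and A(16): 30
merge C(21) and 30: 51
The subtree containing B is merged 3 times, so code length = 3.

3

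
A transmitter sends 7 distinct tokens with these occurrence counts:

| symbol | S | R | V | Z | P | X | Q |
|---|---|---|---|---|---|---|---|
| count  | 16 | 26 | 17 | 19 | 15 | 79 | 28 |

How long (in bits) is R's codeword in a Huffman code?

Build the tree from the bottom:
combine P(15), S(16) → 31
combine V(17), Z(19) → 36
combine R(26), Q(28) → 54
combine 31, 36 → 67
combine 54, 67 → 121
combine X(79), 121 → 200
R's leaf is at depth 3, giving a 3-bit codeword.

3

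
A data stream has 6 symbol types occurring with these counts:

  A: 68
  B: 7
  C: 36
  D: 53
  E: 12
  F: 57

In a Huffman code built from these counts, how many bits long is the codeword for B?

Build the tree from the bottom:
B(7) + E(12) → 19
19 + C(36) → 55
D(53) + 55 → 108
F(57) + A(68) → 125
108 + 125 → 233
B sits 4 levels below the root, so its codeword is 4 bits.

4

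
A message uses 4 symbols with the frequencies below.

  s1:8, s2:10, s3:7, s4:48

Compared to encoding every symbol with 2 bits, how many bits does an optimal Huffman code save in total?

33

Fixed-length: 2 bits × 73 symbols = 146 bits.
Huffman merges:
merge s3(7) and s1(8): 15
merge s2(10) and 15: 25
merge 25 and s4(48): 73
Huffman total = 15 + 25 + 73 = 113 bits.
Saving = 146 − 113 = 33 bits.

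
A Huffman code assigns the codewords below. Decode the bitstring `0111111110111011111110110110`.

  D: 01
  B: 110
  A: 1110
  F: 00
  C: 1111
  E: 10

DCAACABB

Read left to right; each codeword is recognised as soon as it completes (prefix code):
  01→D | 1111→C | 1110→A | 1110→A | 1111→C | 1110→A | 110→B | 110→B
Decoded message: DCAACABB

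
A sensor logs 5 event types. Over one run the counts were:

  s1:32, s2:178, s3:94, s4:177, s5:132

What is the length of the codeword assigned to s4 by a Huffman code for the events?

2

Huffman merges, smallest pair first:
combine s1(32), s3(94) → 126
combine 126, s5(132) → 258
combine s4(177), s2(178) → 355
combine 258, 355 → 613
The subtree containing s4 is merged 2 times, so code length = 2.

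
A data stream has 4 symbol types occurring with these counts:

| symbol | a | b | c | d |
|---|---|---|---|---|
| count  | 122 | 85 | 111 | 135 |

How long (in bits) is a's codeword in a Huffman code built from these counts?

Huffman merges, smallest pair first:
merge b(85) and c(111): 196
merge a(122) and d(135): 257
merge 196 and 257: 453
The subtree containing a is merged 2 times, so code length = 2.

2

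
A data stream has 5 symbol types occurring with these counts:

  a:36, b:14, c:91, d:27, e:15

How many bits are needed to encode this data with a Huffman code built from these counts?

360

Merge the two smallest weights repeatedly:
b(14) + e(15) → 29
d(27) + 29 → 56
a(36) + 56 → 92
c(91) + 92 → 183
The encoded length is the sum of every internal node's weight: 29 + 56 + 92 + 183 = 360 bits.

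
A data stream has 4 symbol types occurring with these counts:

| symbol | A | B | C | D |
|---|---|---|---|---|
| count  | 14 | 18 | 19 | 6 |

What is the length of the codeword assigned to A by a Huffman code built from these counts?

Huffman merges, smallest pair first:
combine D(6), A(14) → 20
combine B(18), C(19) → 37
combine 20, 37 → 57
A sits 2 levels below the root, so its codeword is 2 bits.

2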